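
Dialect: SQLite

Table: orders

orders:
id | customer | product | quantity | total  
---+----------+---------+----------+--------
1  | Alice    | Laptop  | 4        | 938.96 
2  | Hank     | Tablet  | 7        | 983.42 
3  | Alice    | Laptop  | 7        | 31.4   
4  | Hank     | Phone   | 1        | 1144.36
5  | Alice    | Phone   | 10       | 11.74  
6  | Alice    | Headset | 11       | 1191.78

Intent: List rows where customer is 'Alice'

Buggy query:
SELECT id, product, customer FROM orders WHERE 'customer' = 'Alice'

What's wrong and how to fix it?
Bug: 'customer' in single quotes is a string literal, not the column; the comparison is literal-vs-literal and never true

Fix: Reference the column as customer without single quotes

Corrected query:
SELECT id, product, customer FROM orders WHERE customer = 'Alice'

Result:
id | product | customer
---+---------+---------
1  | Laptop  | Alice   
3  | Laptop  | Alice   
5  | Phone   | Alice   
6  | Headset | Alice   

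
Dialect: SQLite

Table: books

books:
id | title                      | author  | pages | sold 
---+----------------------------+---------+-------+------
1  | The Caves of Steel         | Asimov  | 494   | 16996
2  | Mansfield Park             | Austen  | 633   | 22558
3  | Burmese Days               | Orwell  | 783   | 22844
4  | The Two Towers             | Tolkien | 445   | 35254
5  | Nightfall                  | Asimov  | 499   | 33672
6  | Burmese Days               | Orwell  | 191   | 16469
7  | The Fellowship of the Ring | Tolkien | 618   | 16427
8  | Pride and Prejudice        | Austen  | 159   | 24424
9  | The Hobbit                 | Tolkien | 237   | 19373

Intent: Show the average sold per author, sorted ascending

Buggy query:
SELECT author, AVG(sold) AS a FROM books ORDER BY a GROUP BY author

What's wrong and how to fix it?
Bug: ORDER BY appears before GROUP BY; SQL clause order requires GROUP BY first

Fix: Reorder: SELECT … FROM … GROUP BY … ORDER BY …

Corrected query:
SELECT author, AVG(sold) AS a FROM books GROUP BY author ORDER BY a

Result:
author  | a           
--------+-------------
Orwell  | 19656.5     
Austen  | 23491       
Tolkien | 23684.666667
Asimov  | 25334       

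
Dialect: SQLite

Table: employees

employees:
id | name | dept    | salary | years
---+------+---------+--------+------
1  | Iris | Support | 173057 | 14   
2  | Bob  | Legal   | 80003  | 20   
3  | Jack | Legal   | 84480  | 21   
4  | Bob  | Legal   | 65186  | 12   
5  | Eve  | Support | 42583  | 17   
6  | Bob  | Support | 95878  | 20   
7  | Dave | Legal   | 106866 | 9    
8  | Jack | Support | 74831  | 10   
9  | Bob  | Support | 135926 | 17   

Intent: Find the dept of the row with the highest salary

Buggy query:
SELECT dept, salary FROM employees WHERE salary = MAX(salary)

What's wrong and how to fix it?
Bug: WHERE is evaluated per row; an aggregate over the whole table isn't defined there

Fix: Wrap MAX in a scalar subquery so WHERE compares against a single value

Corrected query:
SELECT dept, salary FROM employees WHERE salary = (SELECT MAX(salary) FROM employees)

Result:
dept    | salary
--------+-------
Support | 173057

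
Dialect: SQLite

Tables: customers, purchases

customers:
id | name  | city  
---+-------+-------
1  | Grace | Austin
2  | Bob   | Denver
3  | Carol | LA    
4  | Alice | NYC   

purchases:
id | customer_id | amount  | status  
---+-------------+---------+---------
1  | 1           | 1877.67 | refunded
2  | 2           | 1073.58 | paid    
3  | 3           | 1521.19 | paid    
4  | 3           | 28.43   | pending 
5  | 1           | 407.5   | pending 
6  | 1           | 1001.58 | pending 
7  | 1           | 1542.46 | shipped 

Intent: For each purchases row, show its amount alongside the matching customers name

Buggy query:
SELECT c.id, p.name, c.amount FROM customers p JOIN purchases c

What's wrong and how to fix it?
Bug: Missing join condition: each purchases row is matched to all customers rows instead of just its own

Fix: Add ON c.customer_id = p.id to the JOIN

Corrected query:
SELECT c.id, p.name, c.amount FROM customers p JOIN purchases c ON c.customer_id = p.id

Result:
id | name  | amount 
---+-------+--------
1  | Grace | 1877.67
2  | Bob   | 1073.58
3  | Carol | 1521.19
4  | Carol | 28.43  
5  | Grace | 407.5  
6  | Grace | 1001.58
7  | Grace | 1542.46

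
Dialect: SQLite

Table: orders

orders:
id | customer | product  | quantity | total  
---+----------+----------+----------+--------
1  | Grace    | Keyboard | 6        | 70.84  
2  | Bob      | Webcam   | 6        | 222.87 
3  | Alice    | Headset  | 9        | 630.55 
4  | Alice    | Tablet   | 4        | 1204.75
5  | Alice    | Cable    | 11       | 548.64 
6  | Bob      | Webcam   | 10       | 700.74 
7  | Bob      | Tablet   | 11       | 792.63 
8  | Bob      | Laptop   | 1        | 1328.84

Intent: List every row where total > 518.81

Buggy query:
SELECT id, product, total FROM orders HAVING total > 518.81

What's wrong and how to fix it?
Bug: This is a non-aggregate query (no GROUP BY, no aggregates), so in SQLite the HAVING clause is invalid here; a row-level condition belongs in WHERE

Fix: Replace HAVING with WHERE since the condition applies to individual rows

Corrected query:
SELECT id, product, total FROM orders WHERE total > 518.81

Result:
id | product | total  
---+---------+--------
3  | Headset | 630.55 
4  | Tablet  | 1204.75
5  | Cable   | 548.64 
6  | Webcam  | 700.74 
7  | Tablet  | 792.63 
8  | Laptop  | 1328.84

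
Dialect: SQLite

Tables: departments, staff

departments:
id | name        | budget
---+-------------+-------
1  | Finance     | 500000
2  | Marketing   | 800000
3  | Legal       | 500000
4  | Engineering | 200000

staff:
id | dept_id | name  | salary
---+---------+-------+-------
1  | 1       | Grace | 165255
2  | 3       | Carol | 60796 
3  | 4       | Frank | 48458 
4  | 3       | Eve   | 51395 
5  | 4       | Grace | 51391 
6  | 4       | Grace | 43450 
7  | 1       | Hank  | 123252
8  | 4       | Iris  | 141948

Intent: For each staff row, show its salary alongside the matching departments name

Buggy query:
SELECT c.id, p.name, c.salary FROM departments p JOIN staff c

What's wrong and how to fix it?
Bug: JOIN with no ON clause produces a cartesian product; every staff row pairs with every departments row

Fix: Specify the join condition linking the foreign key to the parent id

Corrected query:
SELECT c.id, p.name, c.salary FROM departments p JOIN staff c ON c.dept_id = p.id

Result:
id | name        | salary
---+-------------+-------
1  | Finance     | 165255
2  | Legal       | 60796 
3  | Engineering | 48458 
4  | Legal       | 51395 
5  | Engineering | 51391 
6  | Engineering | 43450 
7  | Finance     | 123252
8  | Engineering | 141948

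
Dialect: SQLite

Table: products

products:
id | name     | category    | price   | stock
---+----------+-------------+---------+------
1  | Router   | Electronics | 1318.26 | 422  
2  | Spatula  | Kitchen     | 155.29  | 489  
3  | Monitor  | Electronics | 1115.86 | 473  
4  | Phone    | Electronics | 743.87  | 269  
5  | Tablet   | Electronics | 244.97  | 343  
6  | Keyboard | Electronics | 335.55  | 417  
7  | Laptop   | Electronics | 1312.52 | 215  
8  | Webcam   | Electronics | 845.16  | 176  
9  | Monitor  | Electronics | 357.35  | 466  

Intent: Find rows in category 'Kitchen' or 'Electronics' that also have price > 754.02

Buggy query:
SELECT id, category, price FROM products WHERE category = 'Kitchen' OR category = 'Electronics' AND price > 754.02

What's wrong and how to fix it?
Bug: Without parentheses, AND is evaluated before OR, so the price filter only applies to the 'Electronics' branch

Fix: Group the OR with parentheses (or use IN), then AND the threshold

Corrected query:
SELECT id, category, price FROM products WHERE (category = 'Kitchen' OR category = 'Electronics') AND price > 754.02

Result:
id | category    | price  
---+-------------+--------
1  | Electronics | 1318.26
3  | Electronics | 1115.86
7  | Electronics | 1312.52
8  | Electronics | 845.16 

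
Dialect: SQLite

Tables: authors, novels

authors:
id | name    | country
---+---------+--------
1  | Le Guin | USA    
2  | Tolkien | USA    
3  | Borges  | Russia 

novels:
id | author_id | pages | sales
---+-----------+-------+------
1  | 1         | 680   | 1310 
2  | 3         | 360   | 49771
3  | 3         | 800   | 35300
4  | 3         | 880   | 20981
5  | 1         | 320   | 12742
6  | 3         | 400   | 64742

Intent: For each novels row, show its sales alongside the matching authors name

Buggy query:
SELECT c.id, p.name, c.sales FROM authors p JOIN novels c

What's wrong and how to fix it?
Bug: JOIN with no ON clause produces a cartesian product; every novels row pairs with every authors row

Fix: Add ON c.author_id = p.id to the JOIN

Corrected query:
SELECT c.id, p.name, c.sales FROM authors p JOIN novels c ON c.author_id = p.id

Result:
id | name    | sales
---+---------+------
1  | Le Guin | 1310 
2  | Borges  | 49771
3  | Borges  | 35300
4  | Borges  | 20981
5  | Le Guin | 12742
6  | Borges  | 64742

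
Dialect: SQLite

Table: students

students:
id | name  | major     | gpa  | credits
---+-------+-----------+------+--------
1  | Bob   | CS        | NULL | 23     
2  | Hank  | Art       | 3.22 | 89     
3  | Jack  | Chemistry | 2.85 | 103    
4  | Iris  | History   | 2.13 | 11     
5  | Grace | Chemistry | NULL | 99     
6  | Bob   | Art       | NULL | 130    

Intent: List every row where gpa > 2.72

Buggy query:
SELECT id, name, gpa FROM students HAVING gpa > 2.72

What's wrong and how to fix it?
Bug: HAVING filters the output of aggregation, but this query has no GROUP BY and no aggregate functions, so SQLite rejects it (HAVING clause on a non-aggregate query); the condition here is per row

Fix: Replace HAVING with WHERE since the condition applies to individual rows

Corrected query:
SELECT id, name, gpa FROM students WHERE gpa > 2.72

Result:
id | name | gpa 
---+------+-----
2  | Hank | 3.22
3  | Jack | 2.85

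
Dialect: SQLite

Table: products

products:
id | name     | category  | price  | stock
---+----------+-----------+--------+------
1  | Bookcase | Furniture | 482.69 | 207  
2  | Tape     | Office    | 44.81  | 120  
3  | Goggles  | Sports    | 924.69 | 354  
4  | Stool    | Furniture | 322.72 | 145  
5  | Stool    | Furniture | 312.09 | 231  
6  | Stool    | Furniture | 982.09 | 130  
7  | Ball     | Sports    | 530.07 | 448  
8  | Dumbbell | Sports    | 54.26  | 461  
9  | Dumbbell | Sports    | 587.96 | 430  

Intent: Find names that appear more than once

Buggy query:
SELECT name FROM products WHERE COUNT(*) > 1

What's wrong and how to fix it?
Bug: COUNT(*) is an aggregate and cannot be used in WHERE

Fix: GROUP BY name, then filter groups with HAVING COUNT(*) > 1

Corrected query:
SELECT name FROM products GROUP BY name HAVING COUNT(*) > 1

Result:
name    
--------
Dumbbell
Stool   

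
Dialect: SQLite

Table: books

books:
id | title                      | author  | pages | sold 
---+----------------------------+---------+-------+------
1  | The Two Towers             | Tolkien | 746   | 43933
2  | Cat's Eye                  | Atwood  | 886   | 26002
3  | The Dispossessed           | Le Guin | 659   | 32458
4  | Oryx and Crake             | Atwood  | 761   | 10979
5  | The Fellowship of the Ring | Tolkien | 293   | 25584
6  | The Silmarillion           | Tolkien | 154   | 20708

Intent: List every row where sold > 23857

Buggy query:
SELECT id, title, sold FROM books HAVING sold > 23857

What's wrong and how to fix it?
Bug: This is a non-aggregate query (no GROUP BY, no aggregates), so in SQLite the HAVING clause is invalid here; a row-level condition belongs in WHERE

Fix: Replace HAVING with WHERE since the condition applies to individual rows

Corrected query:
SELECT id, title, sold FROM books WHERE sold > 23857

Result:
id | title                      | sold 
---+----------------------------+------
1  | The Two Towers             | 43933
2  | Cat's Eye                  | 26002
3  | The Dispossessed           | 32458
5  | The Fellowship of the Ring | 25584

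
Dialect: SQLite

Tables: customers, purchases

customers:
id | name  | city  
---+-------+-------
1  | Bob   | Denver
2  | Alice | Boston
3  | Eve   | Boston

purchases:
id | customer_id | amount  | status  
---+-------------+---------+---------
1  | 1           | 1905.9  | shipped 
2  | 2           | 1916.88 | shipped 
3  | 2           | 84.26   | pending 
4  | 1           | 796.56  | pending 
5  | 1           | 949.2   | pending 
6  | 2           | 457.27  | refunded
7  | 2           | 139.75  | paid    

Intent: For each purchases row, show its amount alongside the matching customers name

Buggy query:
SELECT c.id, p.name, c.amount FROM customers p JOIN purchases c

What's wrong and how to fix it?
Bug: JOIN with no ON clause produces a cartesian product; every purchases row pairs with every customers row

Fix: Add ON c.customer_id = p.id to the JOIN

Corrected query:
SELECT c.id, p.name, c.amount FROM customers p JOIN purchases c ON c.customer_id = p.id

Result:
id | name  | amount 
---+-------+--------
1  | Bob   | 1905.9 
2  | Alice | 1916.88
3  | Alice | 84.26  
4  | Bob   | 796.56 
5  | Bob   | 949.2  
6  | Alice | 457.27 
7  | Alice | 139.75 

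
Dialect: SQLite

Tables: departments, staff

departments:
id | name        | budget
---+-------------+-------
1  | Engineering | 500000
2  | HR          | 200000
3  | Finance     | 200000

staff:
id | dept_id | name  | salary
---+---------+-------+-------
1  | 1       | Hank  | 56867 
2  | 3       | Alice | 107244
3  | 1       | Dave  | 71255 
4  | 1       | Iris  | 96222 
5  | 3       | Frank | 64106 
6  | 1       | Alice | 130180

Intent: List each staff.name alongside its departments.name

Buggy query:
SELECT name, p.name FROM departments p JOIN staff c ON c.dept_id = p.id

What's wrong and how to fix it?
Bug: Both tables have a 'name' column; the unqualified reference is ambiguous

Fix: Qualify the column with its table alias (c.name)

Corrected query:
SELECT c.name, p.name FROM departments p JOIN staff c ON c.dept_id = p.id

Result:
name  | name       
------+------------
Hank  | Engineering
Alice | Finance    
Dave  | Engineering
Iris  | Engineering
Frank | Finance    
Alice | Engineering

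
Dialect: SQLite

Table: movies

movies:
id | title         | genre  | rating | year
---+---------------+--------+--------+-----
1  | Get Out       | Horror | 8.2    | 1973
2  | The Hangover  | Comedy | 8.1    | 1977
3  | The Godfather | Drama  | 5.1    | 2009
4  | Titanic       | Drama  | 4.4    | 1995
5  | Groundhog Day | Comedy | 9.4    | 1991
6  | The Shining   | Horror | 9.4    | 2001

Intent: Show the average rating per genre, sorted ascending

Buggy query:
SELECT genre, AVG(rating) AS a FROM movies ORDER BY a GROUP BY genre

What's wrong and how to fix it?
Bug: ORDER BY appears before GROUP BY; SQL clause order requires GROUP BY first

Fix: Move ORDER BY to the end, after GROUP BY

Corrected query:
SELECT genre, AVG(rating) AS a FROM movies GROUP BY genre ORDER BY a

Result:
genre  | a   
-------+-----
Drama  | 4.75
Comedy | 8.75
Horror | 8.8 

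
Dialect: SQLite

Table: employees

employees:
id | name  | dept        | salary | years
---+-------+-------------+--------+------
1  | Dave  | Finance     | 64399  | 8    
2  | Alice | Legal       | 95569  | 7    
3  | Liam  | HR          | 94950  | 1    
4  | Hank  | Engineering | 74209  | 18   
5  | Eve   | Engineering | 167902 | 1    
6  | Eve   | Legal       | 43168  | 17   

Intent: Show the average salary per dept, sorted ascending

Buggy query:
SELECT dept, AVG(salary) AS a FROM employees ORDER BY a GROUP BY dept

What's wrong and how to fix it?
Bug: ORDER BY appears before GROUP BY; SQL clause order requires GROUP BY first

Fix: Reorder: SELECT … FROM … GROUP BY … ORDER BY …

Corrected query:
SELECT dept, AVG(salary) AS a FROM employees GROUP BY dept ORDER BY a

Result:
dept        | a       
------------+---------
Finance     | 64399   
Legal       | 69368.5 
HR          | 94950   
Engineering | 121055.5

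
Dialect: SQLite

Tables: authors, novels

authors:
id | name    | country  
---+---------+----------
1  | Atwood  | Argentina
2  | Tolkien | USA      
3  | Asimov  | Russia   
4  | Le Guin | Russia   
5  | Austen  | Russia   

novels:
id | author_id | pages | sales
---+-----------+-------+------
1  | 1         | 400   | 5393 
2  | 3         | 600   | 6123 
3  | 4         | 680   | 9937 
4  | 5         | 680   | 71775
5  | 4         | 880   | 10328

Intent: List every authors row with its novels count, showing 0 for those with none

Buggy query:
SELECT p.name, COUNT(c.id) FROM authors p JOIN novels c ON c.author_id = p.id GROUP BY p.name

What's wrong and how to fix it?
Bug: INNER JOIN drops authors rows that have no matching novels rows

Fix: Switch to LEFT JOIN to retain unmatched parent rows

Corrected query:
SELECT p.name, COUNT(c.id) FROM authors p LEFT JOIN novels c ON c.author_id = p.id GROUP BY p.name

Result:
name    | COUNT(c.id)
--------+------------
Asimov  | 1          
Atwood  | 1          
Austen  | 1          
Le Guin | 2          
Tolkien | 0          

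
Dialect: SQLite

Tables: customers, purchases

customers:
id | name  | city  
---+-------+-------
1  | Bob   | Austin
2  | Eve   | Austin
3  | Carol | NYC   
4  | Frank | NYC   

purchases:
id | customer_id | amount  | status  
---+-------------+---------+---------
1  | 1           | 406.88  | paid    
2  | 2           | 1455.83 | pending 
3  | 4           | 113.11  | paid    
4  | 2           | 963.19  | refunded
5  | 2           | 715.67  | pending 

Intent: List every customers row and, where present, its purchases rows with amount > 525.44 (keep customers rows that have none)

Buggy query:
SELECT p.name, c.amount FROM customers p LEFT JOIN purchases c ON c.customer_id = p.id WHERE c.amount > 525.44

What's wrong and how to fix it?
Bug: Filtering c.amount in WHERE discards the NULL rows produced by LEFT JOIN, turning it into an inner join

Fix: Move the right-table condition into the ON clause so unmatched parents are kept

Corrected query:
SELECT p.name, c.amount FROM customers p LEFT JOIN purchases c ON c.customer_id = p.id AND c.amount > 525.44

Result:
name  | amount 
------+--------
Bob   | NULL   
Eve   | 715.67 
Eve   | 963.19 
Eve   | 1455.83
Carol | NULL   
Frank | NULL   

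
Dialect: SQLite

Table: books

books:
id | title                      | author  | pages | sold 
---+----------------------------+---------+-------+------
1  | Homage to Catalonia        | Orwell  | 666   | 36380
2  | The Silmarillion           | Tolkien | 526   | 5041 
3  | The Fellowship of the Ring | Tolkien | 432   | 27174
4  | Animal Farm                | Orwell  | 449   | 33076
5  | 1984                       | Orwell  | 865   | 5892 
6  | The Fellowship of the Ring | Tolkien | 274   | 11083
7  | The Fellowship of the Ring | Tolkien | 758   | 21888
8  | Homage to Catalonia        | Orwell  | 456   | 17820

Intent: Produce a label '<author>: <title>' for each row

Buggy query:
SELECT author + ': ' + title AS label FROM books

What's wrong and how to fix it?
Bug: '+' is numeric addition; on text columns SQLite converts them to 0 instead of concatenating

Fix: Use the || operator for string concatenation

Corrected query:
SELECT author || ': ' || title AS label FROM books

Result:
label                              
-----------------------------------
Orwell: Homage to Catalonia        
Tolkien: The Silmarillion          
Tolkien: The Fellowship of the Ring
Orwell: Animal Farm                
Orwell: 1984                       
Tolkien: The Fellowship of the Ring
Tolkien: The Fellowship of the Ring
Orwell: Homage to Catalonia        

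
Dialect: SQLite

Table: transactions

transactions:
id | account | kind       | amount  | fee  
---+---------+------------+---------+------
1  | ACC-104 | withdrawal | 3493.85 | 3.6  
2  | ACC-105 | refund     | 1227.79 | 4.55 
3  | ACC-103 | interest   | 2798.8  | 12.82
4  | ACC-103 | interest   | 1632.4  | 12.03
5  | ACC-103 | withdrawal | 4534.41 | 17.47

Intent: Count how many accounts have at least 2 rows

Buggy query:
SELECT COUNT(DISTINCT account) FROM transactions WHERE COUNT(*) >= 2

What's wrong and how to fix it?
Bug: COUNT(*) cannot appear in WHERE; the per-group count doesn't exist yet

Fix: Group first with HAVING COUNT(*) >= 2, then COUNT the resulting groups

Corrected query:
SELECT COUNT(*) FROM (SELECT account FROM transactions GROUP BY account HAVING COUNT(*) >= 2)

Result:
COUNT(*)
--------
1       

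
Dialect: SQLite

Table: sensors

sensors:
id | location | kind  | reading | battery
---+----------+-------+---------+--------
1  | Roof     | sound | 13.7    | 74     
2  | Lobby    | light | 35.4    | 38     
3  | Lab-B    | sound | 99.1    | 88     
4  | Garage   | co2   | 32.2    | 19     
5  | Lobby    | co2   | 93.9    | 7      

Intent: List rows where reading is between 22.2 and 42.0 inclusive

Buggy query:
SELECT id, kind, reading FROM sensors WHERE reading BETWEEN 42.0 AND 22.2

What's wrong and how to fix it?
Bug: The bounds are reversed; BETWEEN a AND b requires a <= b to match anything

Fix: Write BETWEEN 22.2 AND 42.0

Corrected query:
SELECT id, kind, reading FROM sensors WHERE reading BETWEEN 22.2 AND 42.0

Result:
id | kind  | reading
---+-------+--------
2  | light | 35.4   
4  | co2   | 32.2   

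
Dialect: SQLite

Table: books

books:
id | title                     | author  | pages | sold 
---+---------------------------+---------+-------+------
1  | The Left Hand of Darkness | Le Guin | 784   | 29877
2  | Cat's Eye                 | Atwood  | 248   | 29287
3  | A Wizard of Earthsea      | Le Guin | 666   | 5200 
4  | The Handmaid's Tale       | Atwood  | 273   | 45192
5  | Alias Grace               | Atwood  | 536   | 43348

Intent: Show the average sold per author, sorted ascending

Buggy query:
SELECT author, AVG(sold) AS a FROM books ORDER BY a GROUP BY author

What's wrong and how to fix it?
Bug: GROUP BY must precede ORDER BY

Fix: Move ORDER BY to the end, after GROUP BY

Corrected query:
SELECT author, AVG(sold) AS a FROM books GROUP BY author ORDER BY a

Result:
author  | a           
--------+-------------
Le Guin | 17538.5     
Atwood  | 39275.666667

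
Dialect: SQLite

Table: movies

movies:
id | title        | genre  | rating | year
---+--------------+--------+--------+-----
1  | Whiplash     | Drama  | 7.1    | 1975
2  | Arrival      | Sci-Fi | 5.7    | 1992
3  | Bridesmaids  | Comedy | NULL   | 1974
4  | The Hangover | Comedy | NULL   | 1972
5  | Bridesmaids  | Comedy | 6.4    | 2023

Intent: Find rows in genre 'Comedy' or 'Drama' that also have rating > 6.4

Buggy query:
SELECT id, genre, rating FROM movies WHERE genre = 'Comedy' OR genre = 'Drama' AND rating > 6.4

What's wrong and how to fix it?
Bug: AND binds tighter than OR, so this parses as genre = 'Comedy' OR (genre = 'Drama' AND rating > 6.4)

Fix: Add parentheses around the OR so the AND applies to both alternatives

Corrected query:
SELECT id, genre, rating FROM movies WHERE (genre = 'Comedy' OR genre = 'Drama') AND rating > 6.4

Result:
id | genre | rating
---+-------+-------
1  | Drama | 7.1   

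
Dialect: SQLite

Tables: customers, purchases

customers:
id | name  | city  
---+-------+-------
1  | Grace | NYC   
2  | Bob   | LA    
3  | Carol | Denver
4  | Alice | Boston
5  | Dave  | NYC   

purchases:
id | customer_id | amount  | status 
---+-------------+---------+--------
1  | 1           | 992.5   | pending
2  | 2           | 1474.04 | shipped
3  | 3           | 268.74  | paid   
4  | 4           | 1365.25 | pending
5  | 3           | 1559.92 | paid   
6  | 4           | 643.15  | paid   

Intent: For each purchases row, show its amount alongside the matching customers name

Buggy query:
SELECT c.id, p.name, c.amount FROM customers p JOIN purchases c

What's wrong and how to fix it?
Bug: Missing join condition: each purchases row is matched to all customers rows instead of just its own

Fix: Specify the join condition linking the foreign key to the parent id

Corrected query:
SELECT c.id, p.name, c.amount FROM customers p JOIN purchases c ON c.customer_id = p.id

Result:
id | name  | amount 
---+-------+--------
1  | Grace | 992.5  
2  | Bob   | 1474.04
3  | Carol | 268.74 
4  | Alice | 1365.25
5  | Carol | 1559.92
6  | Alice | 643.15 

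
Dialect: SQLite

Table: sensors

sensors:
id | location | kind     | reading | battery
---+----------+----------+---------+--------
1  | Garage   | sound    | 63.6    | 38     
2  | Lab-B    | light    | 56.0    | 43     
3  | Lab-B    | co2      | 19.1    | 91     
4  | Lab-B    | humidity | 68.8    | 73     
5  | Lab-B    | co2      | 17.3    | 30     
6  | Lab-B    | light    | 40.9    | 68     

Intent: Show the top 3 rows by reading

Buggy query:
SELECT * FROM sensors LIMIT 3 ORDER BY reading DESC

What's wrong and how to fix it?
Bug: ORDER BY cannot follow LIMIT; LIMIT is the final clause

Fix: Sort with ORDER BY, then apply LIMIT

Corrected query:
SELECT * FROM sensors ORDER BY reading DESC LIMIT 3

Result:
id | location | kind     | reading | battery
---+----------+----------+---------+--------
4  | Lab-B    | humidity | 68.8    | 73     
1  | Garage   | sound    | 63.6    | 38     
2  | Lab-B    | light    | 56      | 43     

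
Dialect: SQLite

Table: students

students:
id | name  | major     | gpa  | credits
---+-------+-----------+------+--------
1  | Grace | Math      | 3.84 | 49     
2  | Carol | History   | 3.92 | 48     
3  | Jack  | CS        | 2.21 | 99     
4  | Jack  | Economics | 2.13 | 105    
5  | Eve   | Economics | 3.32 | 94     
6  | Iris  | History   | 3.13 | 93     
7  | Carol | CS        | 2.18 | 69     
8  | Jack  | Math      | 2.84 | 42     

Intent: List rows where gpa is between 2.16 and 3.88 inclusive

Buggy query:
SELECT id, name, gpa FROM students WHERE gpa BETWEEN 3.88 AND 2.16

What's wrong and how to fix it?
Bug: BETWEEN expects the lower bound first; with 3.88 AND 2.16 the range is empty

Fix: Write BETWEEN 2.16 AND 3.88

Corrected query:
SELECT id, name, gpa FROM students WHERE gpa BETWEEN 2.16 AND 3.88

Result:
id | name  | gpa 
---+-------+-----
1  | Grace | 3.84
3  | Jack  | 2.21
5  | Eve   | 3.32
6  | Iris  | 3.13
7  | Carol | 2.18
8  | Jack  | 2.84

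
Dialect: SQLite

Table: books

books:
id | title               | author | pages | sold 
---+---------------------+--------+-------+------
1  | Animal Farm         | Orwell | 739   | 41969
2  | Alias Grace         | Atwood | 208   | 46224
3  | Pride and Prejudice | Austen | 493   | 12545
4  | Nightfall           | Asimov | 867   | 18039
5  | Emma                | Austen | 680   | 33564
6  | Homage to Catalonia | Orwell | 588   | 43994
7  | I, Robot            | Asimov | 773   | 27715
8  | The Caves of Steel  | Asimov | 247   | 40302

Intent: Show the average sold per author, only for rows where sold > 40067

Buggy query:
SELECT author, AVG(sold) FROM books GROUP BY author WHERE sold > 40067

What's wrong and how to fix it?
Bug: Row-level WHERE must come before GROUP BY in the clause order

Fix: Move the WHERE clause before GROUP BY

Corrected query:
SELECT author, AVG(sold) FROM books WHERE sold > 40067 GROUP BY author

Result:
author | AVG(sold)
-------+----------
Asimov | 40302    
Atwood | 46224    
Orwell | 42981.5  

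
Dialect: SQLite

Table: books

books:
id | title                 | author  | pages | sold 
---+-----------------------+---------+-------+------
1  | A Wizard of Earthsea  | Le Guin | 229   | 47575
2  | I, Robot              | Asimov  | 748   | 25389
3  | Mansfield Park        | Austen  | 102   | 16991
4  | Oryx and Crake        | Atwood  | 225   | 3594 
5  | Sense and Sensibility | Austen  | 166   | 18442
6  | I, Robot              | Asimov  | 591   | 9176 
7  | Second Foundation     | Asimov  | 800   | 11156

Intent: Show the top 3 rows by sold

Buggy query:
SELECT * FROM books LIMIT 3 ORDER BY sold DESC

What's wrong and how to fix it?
Bug: ORDER BY cannot follow LIMIT; LIMIT is the final clause

Fix: Swap the clauses: ORDER BY first, then LIMIT

Corrected query:
SELECT * FROM books ORDER BY sold DESC LIMIT 3

Result:
id | title                 | author  | pages | sold 
---+-----------------------+---------+-------+------
1  | A Wizard of Earthsea  | Le Guin | 229   | 47575
2  | I, Robot              | Asimov  | 748   | 25389
5  | Sense and Sensibility | Austen  | 166   | 18442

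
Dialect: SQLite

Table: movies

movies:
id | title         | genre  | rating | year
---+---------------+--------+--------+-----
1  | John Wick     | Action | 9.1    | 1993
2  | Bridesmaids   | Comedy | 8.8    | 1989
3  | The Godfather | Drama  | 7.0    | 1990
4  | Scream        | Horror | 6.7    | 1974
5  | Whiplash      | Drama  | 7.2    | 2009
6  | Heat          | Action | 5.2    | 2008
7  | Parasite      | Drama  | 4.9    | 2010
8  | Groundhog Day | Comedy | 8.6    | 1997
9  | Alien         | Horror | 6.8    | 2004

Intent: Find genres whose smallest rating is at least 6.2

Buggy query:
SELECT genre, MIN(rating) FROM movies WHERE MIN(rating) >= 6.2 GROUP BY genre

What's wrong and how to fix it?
Bug: Aggregates like MIN are computed per group after WHERE runs

Fix: Use HAVING for the per-group MIN condition

Corrected query:
SELECT genre, MIN(rating) FROM movies GROUP BY genre HAVING MIN(rating) >= 6.2

Result:
genre  | MIN(rating)
-------+------------
Comedy | 8.6        
Horror | 6.7        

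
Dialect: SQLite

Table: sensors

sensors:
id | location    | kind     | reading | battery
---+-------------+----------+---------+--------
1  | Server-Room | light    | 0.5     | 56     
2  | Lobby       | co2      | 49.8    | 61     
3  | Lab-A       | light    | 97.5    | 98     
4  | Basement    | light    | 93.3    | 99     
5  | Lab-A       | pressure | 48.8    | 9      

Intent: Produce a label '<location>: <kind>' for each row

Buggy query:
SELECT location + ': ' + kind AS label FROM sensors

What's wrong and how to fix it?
Bug: SQLite uses || for string concatenation; + coerces text to numbers (yielding 0)

Fix: Use the || operator for string concatenation

Corrected query:
SELECT location || ': ' || kind AS label FROM sensors

Result:
label             
------------------
Server-Room: light
Lobby: co2        
Lab-A: light      
Basement: light   
Lab-A: pressure   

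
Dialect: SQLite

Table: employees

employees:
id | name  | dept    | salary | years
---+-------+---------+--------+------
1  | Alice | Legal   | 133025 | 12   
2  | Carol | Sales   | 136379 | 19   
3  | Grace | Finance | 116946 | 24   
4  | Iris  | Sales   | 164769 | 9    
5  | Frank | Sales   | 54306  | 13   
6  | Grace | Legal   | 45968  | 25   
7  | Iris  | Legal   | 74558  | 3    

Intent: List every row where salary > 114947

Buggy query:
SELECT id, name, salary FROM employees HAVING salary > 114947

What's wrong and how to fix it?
Bug: This is a non-aggregate query (no GROUP BY, no aggregates), so in SQLite the HAVING clause is invalid here; a row-level condition belongs in WHERE

Fix: Use WHERE for row-level filtering

Corrected query:
SELECT id, name, salary FROM employees WHERE salary > 114947

Result:
id | name  | salary
---+-------+-------
1  | Alice | 133025
2  | Carol | 136379
3  | Grace | 116946
4  | Iris  | 164769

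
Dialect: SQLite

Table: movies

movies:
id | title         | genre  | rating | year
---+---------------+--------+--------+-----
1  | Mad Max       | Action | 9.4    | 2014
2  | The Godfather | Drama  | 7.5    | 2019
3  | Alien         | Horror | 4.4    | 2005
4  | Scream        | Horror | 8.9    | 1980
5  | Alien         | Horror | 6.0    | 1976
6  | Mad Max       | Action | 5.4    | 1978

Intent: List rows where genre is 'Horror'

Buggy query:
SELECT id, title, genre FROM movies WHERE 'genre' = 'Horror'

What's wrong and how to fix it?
Bug: 'genre' in single quotes is a string literal, not the column; the comparison is literal-vs-literal and never true

Fix: Remove the quotes around the column name (or use double quotes for an identifier)

Corrected query:
SELECT id, title, genre FROM movies WHERE genre = 'Horror'

Result:
id | title  | genre 
---+--------+-------
3  | Alien  | Horror
4  | Scream | Horror
5  | Alien  | Horror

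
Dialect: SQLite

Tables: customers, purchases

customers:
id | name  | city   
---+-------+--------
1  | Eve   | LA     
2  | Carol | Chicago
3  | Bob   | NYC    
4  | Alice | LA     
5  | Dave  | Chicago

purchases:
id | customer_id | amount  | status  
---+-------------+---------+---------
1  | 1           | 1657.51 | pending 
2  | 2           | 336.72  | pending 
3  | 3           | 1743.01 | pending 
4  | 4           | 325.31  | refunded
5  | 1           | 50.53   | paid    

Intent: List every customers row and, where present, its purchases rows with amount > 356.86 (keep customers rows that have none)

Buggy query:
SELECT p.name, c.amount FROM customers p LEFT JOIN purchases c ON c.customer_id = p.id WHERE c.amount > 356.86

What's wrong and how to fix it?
Bug: A WHERE condition on the right-hand table after LEFT JOIN drops unmatched parents

Fix: Put 'c.amount > 356.86' in the JOIN's ON clause instead of WHERE

Corrected query:
SELECT p.name, c.amount FROM customers p LEFT JOIN purchases c ON c.customer_id = p.id AND c.amount > 356.86

Result:
name  | amount 
------+--------
Eve   | 1657.51
Carol | NULL   
Bob   | 1743.01
Alice | NULL   
Dave  | NULL   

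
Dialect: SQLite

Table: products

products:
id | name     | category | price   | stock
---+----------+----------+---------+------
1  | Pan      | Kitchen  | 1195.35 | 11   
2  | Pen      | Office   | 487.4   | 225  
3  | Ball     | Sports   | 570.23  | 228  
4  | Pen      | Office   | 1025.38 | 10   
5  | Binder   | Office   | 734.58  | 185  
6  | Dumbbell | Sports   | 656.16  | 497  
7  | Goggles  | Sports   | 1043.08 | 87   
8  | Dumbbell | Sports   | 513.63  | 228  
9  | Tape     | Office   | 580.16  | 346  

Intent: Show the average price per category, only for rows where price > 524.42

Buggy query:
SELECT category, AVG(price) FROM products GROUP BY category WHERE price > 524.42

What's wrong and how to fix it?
Bug: WHERE cannot follow GROUP BY

Fix: Place WHERE between FROM and GROUP BY

Corrected query:
SELECT category, AVG(price) FROM products WHERE price > 524.42 GROUP BY category

Result:
category | AVG(price)
---------+-----------
Kitchen  | 1195.35   
Office   | 780.04    
Sports   | 756.49    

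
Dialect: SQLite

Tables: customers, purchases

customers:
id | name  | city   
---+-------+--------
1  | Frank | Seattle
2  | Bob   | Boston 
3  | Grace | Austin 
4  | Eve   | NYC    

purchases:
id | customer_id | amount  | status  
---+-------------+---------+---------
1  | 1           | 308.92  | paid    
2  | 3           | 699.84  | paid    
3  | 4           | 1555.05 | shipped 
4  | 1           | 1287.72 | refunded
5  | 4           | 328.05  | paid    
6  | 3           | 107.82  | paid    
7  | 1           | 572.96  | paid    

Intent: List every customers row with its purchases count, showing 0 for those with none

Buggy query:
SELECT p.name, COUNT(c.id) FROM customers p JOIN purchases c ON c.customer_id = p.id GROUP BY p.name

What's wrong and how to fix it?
Bug: INNER JOIN drops customers rows that have no matching purchases rows

Fix: Use LEFT JOIN so parents without children still appear (COUNT(c.id) gives 0)

Corrected query:
SELECT p.name, COUNT(c.id) FROM customers p LEFT JOIN purchases c ON c.customer_id = p.id GROUP BY p.name

Result:
name  | COUNT(c.id)
------+------------
Bob   | 0          
Eve   | 2          
Frank | 3          
Grace | 2          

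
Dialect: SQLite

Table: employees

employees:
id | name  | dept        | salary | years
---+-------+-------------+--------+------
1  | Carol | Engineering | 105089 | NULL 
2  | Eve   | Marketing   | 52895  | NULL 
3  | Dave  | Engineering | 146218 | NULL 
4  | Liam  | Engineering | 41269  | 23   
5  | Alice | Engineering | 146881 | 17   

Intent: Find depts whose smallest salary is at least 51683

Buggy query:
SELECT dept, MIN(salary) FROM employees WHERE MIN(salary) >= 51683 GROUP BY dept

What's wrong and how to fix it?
Bug: Aggregates like MIN are computed per group after WHERE runs

Fix: Use HAVING for the per-group MIN condition

Corrected query:
SELECT dept, MIN(salary) FROM employees GROUP BY dept HAVING MIN(salary) >= 51683

Result:
dept      | MIN(salary)
----------+------------
Marketing | 52895      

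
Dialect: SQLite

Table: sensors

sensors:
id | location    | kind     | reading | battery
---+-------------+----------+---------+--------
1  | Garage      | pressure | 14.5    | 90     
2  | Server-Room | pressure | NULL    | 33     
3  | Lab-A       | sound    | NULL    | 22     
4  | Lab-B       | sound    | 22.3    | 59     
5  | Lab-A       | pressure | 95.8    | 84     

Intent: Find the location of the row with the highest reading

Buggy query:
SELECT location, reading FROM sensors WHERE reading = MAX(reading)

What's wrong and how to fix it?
Bug: MAX(reading) is an aggregate and cannot be used directly in WHERE

Fix: Use a subquery: WHERE reading = (SELECT MAX(reading) FROM sensors)

Corrected query:
SELECT location, reading FROM sensors WHERE reading = (SELECT MAX(reading) FROM sensors)

Result:
location | reading
---------+--------
Lab-A    | 95.8   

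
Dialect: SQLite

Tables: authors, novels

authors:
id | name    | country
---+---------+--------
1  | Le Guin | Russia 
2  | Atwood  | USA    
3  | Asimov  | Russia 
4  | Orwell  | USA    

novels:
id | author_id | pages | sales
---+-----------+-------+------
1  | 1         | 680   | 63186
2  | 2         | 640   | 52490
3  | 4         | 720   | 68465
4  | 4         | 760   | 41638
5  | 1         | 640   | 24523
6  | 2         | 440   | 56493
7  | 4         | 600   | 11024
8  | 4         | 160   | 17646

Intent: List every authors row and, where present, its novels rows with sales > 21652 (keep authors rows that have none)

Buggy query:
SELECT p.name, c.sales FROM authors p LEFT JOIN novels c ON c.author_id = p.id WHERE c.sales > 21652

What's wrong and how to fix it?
Bug: Filtering c.sales in WHERE discards the NULL rows produced by LEFT JOIN, turning it into an inner join

Fix: Move the right-table condition into the ON clause so unmatched parents are kept

Corrected query:
SELECT p.name, c.sales FROM authors p LEFT JOIN novels c ON c.author_id = p.id AND c.sales > 21652

Result:
name    | sales
--------+------
Le Guin | 24523
Le Guin | 63186
Atwood  | 52490
Atwood  | 56493
Asimov  | NULL 
Orwell  | 41638
Orwell  | 68465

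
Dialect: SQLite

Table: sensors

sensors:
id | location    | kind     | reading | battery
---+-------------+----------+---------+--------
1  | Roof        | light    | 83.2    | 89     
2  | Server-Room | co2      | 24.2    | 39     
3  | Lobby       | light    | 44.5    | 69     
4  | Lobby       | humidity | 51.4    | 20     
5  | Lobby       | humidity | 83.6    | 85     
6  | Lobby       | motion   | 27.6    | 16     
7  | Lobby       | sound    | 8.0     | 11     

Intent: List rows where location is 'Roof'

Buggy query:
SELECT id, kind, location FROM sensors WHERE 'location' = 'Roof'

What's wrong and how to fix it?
Bug: 'location' in single quotes is a string literal, not the column; the comparison is literal-vs-literal and never true

Fix: Reference the column as location without single quotes

Corrected query:
SELECT id, kind, location FROM sensors WHERE location = 'Roof'

Result:
id | kind  | location
---+-------+---------
1  | light | Roof    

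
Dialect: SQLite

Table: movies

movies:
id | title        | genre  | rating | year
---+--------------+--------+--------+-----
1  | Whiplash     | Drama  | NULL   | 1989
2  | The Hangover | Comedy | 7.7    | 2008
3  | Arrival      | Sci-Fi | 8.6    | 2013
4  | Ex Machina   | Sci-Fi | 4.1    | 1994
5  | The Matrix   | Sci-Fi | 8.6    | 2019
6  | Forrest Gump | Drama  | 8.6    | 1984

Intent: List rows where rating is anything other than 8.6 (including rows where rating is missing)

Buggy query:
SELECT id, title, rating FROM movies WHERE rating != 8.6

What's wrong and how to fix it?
Bug: 'rating != 8.6' is unknown when rating is NULL, so NULL rows are silently excluded

Fix: Add an explicit OR rating IS NULL to include the missing-value rows

Corrected query:
SELECT id, title, rating FROM movies WHERE rating != 8.6 OR rating IS NULL

Result:
id | title        | rating
---+--------------+-------
1  | Whiplash     | NULL  
2  | The Hangover | 7.7   
4  | Ex Machina   | 4.1   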